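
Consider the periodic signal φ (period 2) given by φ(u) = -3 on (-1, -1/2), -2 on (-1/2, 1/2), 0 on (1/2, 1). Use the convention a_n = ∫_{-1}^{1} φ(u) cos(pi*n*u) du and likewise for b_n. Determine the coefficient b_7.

b_7 = ∫_{-1}^{1} φ(u) sin(7*pi*u) du.
Split the integral at the breakpoints.
Directly, an antiderivative of (-3) sin(7*pi*u) is 3*cos(7*pi*u)/(7*pi); evaluating from -1 to -1/2: ∫_{-1}^{-1/2} (-3) sin(7*pi*u) du = (0) - (-3/(7*pi)) = 3/(7*pi).
Directly, an antiderivative of (-2) sin(7*pi*u) is 2*cos(7*pi*u)/(7*pi); evaluating from -1/2 to 1/2: ∫_{-1/2}^{1/2} (-2) sin(7*pi*u) du = (0) - (0) = 0.
∫_{1/2}^{1} (0) sin(7*pi*u) du = 0.
Summing the pieces gives b_7 = 3/(7*pi).

3/(7*pi)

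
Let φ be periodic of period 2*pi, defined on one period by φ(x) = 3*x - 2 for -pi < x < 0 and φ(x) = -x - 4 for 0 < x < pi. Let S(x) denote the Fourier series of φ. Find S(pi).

-2*pi - 3

At x = pi the one-sided limits are φ(pi^-) = -4 - pi and φ(pi^+) = -3*pi - 2.
By Dirichlet's theorem the series converges to their average, [(-4 - pi) + (-3*pi - 2)]/2 = -2*pi - 3.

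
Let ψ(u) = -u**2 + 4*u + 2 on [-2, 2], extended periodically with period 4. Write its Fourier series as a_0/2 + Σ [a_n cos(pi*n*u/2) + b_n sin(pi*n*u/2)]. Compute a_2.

-4/pi**2

a_2 = 1/2 ∫_{-2}^{2} ψ(u) cos(pi*u) du.
Integrating by parts twice (tabular method), an antiderivative of (-u**2 + 4*u + 2) cos(pi*u) is -u**2*sin(pi*u)/pi + 4*u*sin(pi*u)/pi - 2*u*cos(pi*u)/pi**2 + 2*sin(pi*u)/pi**3 + 2*sin(pi*u)/pi + 4*cos(pi*u)/pi**2; evaluating from -2 to 2: ∫_{-2}^{2} (-u**2 + 4*u + 2) cos(pi*u) du = (0) - (8/pi**2) = -8/pi**2.
Hence a_2 = (1/2)·(-8/pi**2) = -4/pi**2.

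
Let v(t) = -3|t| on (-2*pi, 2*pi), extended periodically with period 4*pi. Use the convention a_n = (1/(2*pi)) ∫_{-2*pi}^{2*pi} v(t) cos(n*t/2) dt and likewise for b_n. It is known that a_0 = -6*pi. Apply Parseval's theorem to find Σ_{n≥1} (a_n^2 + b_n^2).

6*pi**2

Parseval: a_0^2/2 + Σ_{n≥1} (a_n^2+b_n^2) = (1/(2*pi)) ∫_{-2*pi}^{2*pi} v(t)^2 dt = 24*pi**2.
Subtract a_0^2/2 = 18*pi**2: Σ (a_n^2+b_n^2) = 6*pi**2.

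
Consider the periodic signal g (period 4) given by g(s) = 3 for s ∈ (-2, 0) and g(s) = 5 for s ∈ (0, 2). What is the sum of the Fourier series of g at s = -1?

3

g is continuous at s = -1 with value 3, so the series converges to 3 there.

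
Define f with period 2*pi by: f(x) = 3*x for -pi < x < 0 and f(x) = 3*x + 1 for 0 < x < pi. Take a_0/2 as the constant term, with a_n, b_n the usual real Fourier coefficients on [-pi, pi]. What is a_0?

1

a_0 = 1/pi ∫_{-pi}^{pi} f(x) dx = 1/pi · (pi) = 1.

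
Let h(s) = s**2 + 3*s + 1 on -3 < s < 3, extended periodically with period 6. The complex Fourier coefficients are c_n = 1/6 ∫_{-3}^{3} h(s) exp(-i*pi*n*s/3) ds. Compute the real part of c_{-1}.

Since h is real-valued, Re(c_{-1}) = 1/6 ∫_{-3}^{3} h(s) cos(-pi*s/3) ds = a_{1}/2.
Integrating by parts twice (tabular method), an antiderivative of (s**2 + 3*s + 1) cos(-pi*s/3) is 3*s**2*sin(pi*s/3)/pi + 9*s*sin(pi*s/3)/pi + 18*s*cos(pi*s/3)/pi**2 - 54*sin(pi*s/3)/pi**3 + 3*sin(pi*s/3)/pi + 27*cos(pi*s/3)/pi**2; evaluating from -3 to 3: ∫_{-3}^{3} (s**2 + 3*s + 1) cos(-pi*s/3) ds = (-81/pi**2) - (27/pi**2) = -108/pi**2.
Hence Re(c_{-1}) = (1/6)·(-108/pi**2) = -18/pi**2.

-18/pi**2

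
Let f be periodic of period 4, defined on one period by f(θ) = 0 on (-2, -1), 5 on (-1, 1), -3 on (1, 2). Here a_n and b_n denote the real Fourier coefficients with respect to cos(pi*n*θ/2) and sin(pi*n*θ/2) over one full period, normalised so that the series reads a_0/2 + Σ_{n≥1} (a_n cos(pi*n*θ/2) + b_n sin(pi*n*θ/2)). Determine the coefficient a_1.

a_1 = 1/2 ∫_{-2}^{2} f(θ) cos(pi*θ/2) dθ.
Split the integral at the breakpoints.
∫_{-2}^{-1} (0) cos(pi*θ/2) dθ = 0.
Directly, an antiderivative of (5) cos(pi*θ/2) is 10*sin(pi*θ/2)/pi; evaluating from -1 to 1: ∫_{-1}^{1} (5) cos(pi*θ/2) dθ = (10/pi) - (-10/pi) = 20/pi.
Directly, an antiderivative of (-3) cos(pi*θ/2) is -6*sin(pi*θ/2)/pi; evaluating from 1 to 2: ∫_{1}^{2} (-3) cos(pi*θ/2) dθ = (0) - (-6/pi) = 6/pi.
Summing the pieces and multiplying by (1/2) gives a_1 = 13/pi.

13/pi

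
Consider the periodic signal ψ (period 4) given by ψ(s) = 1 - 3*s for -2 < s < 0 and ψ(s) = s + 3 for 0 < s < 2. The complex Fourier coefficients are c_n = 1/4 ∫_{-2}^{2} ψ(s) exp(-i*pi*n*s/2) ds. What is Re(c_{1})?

-8/pi**2

Since ψ is real-valued, Re(c_{1}) = 1/4 ∫_{-2}^{2} ψ(s) cos(pi*s/2) ds = a_{1}/2.
Split the integral at the breakpoints.
Integrating by parts (boundary term plus one more integral), an antiderivative of (1 - 3*s) cos(pi*s/2) is -6*s*sin(pi*s/2)/pi + 2*sin(pi*s/2)/pi - 12*cos(pi*s/2)/pi**2; evaluating from -2 to 0: ∫_{-2}^{0} (1 - 3*s) cos(pi*s/2) ds = (-12/pi**2) - (12/pi**2) = -24/pi**2.
Integrating by parts (boundary term plus one more integral), an antiderivative of (s + 3) cos(pi*s/2) is 2*s*sin(pi*s/2)/pi + 6*sin(pi*s/2)/pi + 4*cos(pi*s/2)/pi**2; evaluating from 0 to 2: ∫_{0}^{2} (s + 3) cos(pi*s/2) ds = (-4/pi**2) - (4/pi**2) = -8/pi**2.
So ∫_{-2}^{2} ψ(s) cos(pi*s/2) ds = -32/pi**2.
Hence Re(c_{1}) = (1/4)·(-32/pi**2) = -8/pi**2.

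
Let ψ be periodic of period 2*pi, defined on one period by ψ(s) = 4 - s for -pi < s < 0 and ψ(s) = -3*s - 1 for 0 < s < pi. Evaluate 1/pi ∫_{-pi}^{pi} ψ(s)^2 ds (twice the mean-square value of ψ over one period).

17 + 7*pi + 10*pi**2/3

1/pi ∫_{-pi}^{pi} ψ(s)^2 ds = 1/pi · (pi*(51 + 21*pi + 10*pi**2)/3) = 17 + 7*pi + 10*pi**2/3.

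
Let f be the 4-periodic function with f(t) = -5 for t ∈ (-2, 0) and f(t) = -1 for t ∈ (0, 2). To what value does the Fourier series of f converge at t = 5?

-1

t = 5 differs from t = 1 by 1 full period(s), and the series is 4-periodic.
f is continuous at t = 1 with value -1, so the series converges to -1 there.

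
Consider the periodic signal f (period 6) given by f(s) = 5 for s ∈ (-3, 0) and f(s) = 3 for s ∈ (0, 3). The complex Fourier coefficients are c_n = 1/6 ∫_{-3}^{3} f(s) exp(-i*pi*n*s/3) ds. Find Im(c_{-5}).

-2/(5*pi)

Since f is real-valued, Im(c_{-5}) = -1/6 ∫_{-3}^{3} f(s) sin(-5*pi*s/3) ds = b_{5}/2.
Split the integral at the breakpoints.
Directly, an antiderivative of (5) sin(-5*pi*s/3) is 3*cos(5*pi*s/3)/pi; evaluating from -3 to 0: ∫_{-3}^{0} (5) sin(-5*pi*s/3) ds = (3/pi) - (-3/pi) = 6/pi.
Directly, an antiderivative of (3) sin(-5*pi*s/3) is 9*cos(5*pi*s/3)/(5*pi); evaluating from 0 to 3: ∫_{0}^{3} (3) sin(-5*pi*s/3) ds = (-9/(5*pi)) - (9/(5*pi)) = -18/(5*pi).
So ∫_{-3}^{3} f(s) sin(-5*pi*s/3) ds = 12/(5*pi).
Hence Im(c_{-5}) = (-1/6)·(12/(5*pi)) = -2/(5*pi).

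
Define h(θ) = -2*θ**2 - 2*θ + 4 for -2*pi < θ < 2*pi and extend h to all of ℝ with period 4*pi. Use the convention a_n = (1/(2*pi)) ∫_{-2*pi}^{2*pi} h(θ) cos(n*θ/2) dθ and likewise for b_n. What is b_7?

b_7 = (1/(2*pi)) ∫_{-2*pi}^{2*pi} h(θ) sin(7*θ/2) dθ.
Integrating by parts twice (tabular method), an antiderivative of (-2*θ**2 - 2*θ + 4) sin(7*θ/2) is 4*θ**2*cos(7*θ/2)/7 - 16*θ*sin(7*θ/2)/49 + 4*θ*cos(7*θ/2)/7 - 8*sin(7*θ/2)/49 - 424*cos(7*θ/2)/343; evaluating from -2*pi to 2*pi: ∫_{-2*pi}^{2*pi} (-2*θ**2 - 2*θ + 4) sin(7*θ/2) dθ = (-16*pi**2/7 - 8*pi/7 + 424/343) - (-16*pi**2/7 + 424/343 + 8*pi/7) = -16*pi/7.
Hence b_7 = (1/(2*pi))·(-16*pi/7) = -8/7.

-8/7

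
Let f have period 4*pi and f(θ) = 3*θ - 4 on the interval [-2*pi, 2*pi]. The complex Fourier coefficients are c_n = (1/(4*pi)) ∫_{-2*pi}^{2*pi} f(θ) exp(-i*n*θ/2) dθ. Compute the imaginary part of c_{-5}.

Since f is real-valued, Im(c_{-5}) = -(1/(4*pi)) ∫_{-2*pi}^{2*pi} f(θ) sin(-5*θ/2) dθ = b_{5}/2.
Integrating by parts (boundary term plus one more integral), an antiderivative of (3*θ - 4) sin(-5*θ/2) is 6*θ*cos(5*θ/2)/5 - 12*sin(5*θ/2)/25 - 8*cos(5*θ/2)/5; evaluating from -2*pi to 2*pi: ∫_{-2*pi}^{2*pi} (3*θ - 4) sin(-5*θ/2) dθ = (8/5 - 12*pi/5) - (8/5 + 12*pi/5) = -24*pi/5.
Hence Im(c_{-5}) = (-1/(4*pi))·(-24*pi/5) = 6/5.

6/5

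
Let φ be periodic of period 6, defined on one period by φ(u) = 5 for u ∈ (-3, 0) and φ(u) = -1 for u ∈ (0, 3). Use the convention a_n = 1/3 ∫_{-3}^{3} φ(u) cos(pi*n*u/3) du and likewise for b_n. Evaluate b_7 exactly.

-12/(7*pi)

b_7 = 1/3 ∫_{-3}^{3} φ(u) sin(7*pi*u/3) du.
Split the integral at the breakpoints.
Directly, an antiderivative of (5) sin(7*pi*u/3) is -15*cos(7*pi*u/3)/(7*pi); evaluating from -3 to 0: ∫_{-3}^{0} (5) sin(7*pi*u/3) du = (-15/(7*pi)) - (15/(7*pi)) = -30/(7*pi).
Directly, an antiderivative of (-1) sin(7*pi*u/3) is 3*cos(7*pi*u/3)/(7*pi); evaluating from 0 to 3: ∫_{0}^{3} (-1) sin(7*pi*u/3) du = (-3/(7*pi)) - (3/(7*pi)) = -6/(7*pi).
Summing the pieces and multiplying by (1/3) gives b_7 = -12/(7*pi).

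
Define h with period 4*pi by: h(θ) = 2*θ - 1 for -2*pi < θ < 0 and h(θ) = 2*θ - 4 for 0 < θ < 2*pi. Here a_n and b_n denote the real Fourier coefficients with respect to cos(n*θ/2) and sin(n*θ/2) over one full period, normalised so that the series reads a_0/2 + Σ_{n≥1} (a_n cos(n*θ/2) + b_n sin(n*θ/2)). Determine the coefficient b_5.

b_5 = (1/(2*pi)) ∫_{-2*pi}^{2*pi} h(θ) sin(5*θ/2) dθ.
Split the integral at the breakpoints.
Integrating by parts (boundary term plus one more integral), an antiderivative of (2*θ - 1) sin(5*θ/2) is -4*θ*cos(5*θ/2)/5 + 8*sin(5*θ/2)/25 + 2*cos(5*θ/2)/5; evaluating from -2*pi to 0: ∫_{-2*pi}^{0} (2*θ - 1) sin(5*θ/2) dθ = (2/5) - (-8*pi/5 - 2/5) = 4/5 + 8*pi/5.
Integrating by parts (boundary term plus one more integral), an antiderivative of (2*θ - 4) sin(5*θ/2) is -4*θ*cos(5*θ/2)/5 + 8*sin(5*θ/2)/25 + 8*cos(5*θ/2)/5; evaluating from 0 to 2*pi: ∫_{0}^{2*pi} (2*θ - 4) sin(5*θ/2) dθ = (-8/5 + 8*pi/5) - (8/5) = -16/5 + 8*pi/5.
Summing the pieces and multiplying by (1/(2*pi)) gives b_5 = 2*(-3 + 4*pi)/(5*pi).

2*(-3 + 4*pi)/(5*pi)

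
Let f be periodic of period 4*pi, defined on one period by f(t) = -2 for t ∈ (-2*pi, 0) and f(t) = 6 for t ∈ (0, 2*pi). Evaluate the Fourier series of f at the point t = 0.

2

At t = 0 the one-sided limits are f(0^-) = -2 and f(0^+) = 6.
By Dirichlet's theorem the series converges to their average, [(-2) + (6)]/2 = 2.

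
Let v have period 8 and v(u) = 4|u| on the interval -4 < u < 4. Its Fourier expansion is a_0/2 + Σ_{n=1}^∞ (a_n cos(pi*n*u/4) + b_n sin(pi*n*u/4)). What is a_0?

a_0 = 1/4 ∫_{-4}^{4} v(u) du = 1/4 · (64) = 16.

16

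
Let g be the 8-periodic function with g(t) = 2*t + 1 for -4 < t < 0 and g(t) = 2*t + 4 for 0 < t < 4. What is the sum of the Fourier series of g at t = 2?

g is continuous at t = 2 with value 8, so the series converges to 8 there.

8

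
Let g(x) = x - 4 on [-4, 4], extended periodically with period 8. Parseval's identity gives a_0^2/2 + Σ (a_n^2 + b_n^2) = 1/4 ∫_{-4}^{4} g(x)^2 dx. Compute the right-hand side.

128/3

1/4 ∫_{-4}^{4} g(x)^2 dx = 1/4 · (512/3) = 128/3.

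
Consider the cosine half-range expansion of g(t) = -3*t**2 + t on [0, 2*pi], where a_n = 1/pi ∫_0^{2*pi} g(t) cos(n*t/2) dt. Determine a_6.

a_6 = 1/pi ∫_0^{2*pi} (-3*t**2 + t) cos(3*t) dt.
Integrating by parts twice (tabular method), an antiderivative of (-3*t**2 + t) cos(3*t) is -t**2*sin(3*t) + t*sin(3*t)/3 - 2*t*cos(3*t)/3 + 2*sin(3*t)/9 + cos(3*t)/9; evaluating from 0 to 2*pi: ∫_{0}^{2*pi} (-3*t**2 + t) cos(3*t) dt = (1/9 - 4*pi/3) - (1/9) = -4*pi/3.
Hence a_6 = (1/pi)·(-4*pi/3) = -4/3.

-4/3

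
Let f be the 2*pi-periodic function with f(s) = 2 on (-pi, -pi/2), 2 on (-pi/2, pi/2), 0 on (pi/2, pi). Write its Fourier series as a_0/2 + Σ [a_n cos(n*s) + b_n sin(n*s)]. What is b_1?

-2/pi

b_1 = 1/pi ∫_{-pi}^{pi} f(s) sin(s) ds.
Split the integral at the breakpoints.
Directly, an antiderivative of (2) sin(s) is -2*cos(s); evaluating from -pi to -pi/2: ∫_{-pi}^{-pi/2} (2) sin(s) ds = (0) - (2) = -2.
Directly, an antiderivative of (2) sin(s) is -2*cos(s); evaluating from -pi/2 to pi/2: ∫_{-pi/2}^{pi/2} (2) sin(s) ds = (0) - (0) = 0.
∫_{pi/2}^{pi} (0) sin(s) ds = 0.
Summing the pieces and multiplying by (1/pi) gives b_1 = -2/pi.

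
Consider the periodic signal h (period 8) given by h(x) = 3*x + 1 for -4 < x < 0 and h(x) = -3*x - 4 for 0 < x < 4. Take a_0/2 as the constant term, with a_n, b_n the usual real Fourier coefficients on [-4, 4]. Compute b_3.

b_3 = 1/4 ∫_{-4}^{4} h(x) sin(3*pi*x/4) dx.
Split the integral at the breakpoints.
Integrating by parts (boundary term plus one more integral), an antiderivative of (3*x + 1) sin(3*pi*x/4) is -4*x*cos(3*pi*x/4)/pi + 16*sin(3*pi*x/4)/(3*pi**2) - 4*cos(3*pi*x/4)/(3*pi); evaluating from -4 to 0: ∫_{-4}^{0} (3*x + 1) sin(3*pi*x/4) dx = (-4/(3*pi)) - (-44/(3*pi)) = 40/(3*pi).
Integrating by parts (boundary term plus one more integral), an antiderivative of (-3*x - 4) sin(3*pi*x/4) is 4*x*cos(3*pi*x/4)/pi - 16*sin(3*pi*x/4)/(3*pi**2) + 16*cos(3*pi*x/4)/(3*pi); evaluating from 0 to 4: ∫_{0}^{4} (-3*x - 4) sin(3*pi*x/4) dx = (-64/(3*pi)) - (16/(3*pi)) = -80/(3*pi).
Summing the pieces and multiplying by (1/4) gives b_3 = -10/(3*pi).

-10/(3*pi)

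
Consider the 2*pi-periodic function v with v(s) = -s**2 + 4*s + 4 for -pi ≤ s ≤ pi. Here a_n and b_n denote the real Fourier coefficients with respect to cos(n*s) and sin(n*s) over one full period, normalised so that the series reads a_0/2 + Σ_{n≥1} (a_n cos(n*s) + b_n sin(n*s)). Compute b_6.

-4/3

b_6 = 1/pi ∫_{-pi}^{pi} v(s) sin(6*s) ds.
Integrating by parts twice (tabular method), an antiderivative of (-s**2 + 4*s + 4) sin(6*s) is s**2*cos(6*s)/6 - s*sin(6*s)/18 - 2*s*cos(6*s)/3 + sin(6*s)/9 - 73*cos(6*s)/108; evaluating from -pi to pi: ∫_{-pi}^{pi} (-s**2 + 4*s + 4) sin(6*s) ds = (-2*pi/3 - 73/108 + pi**2/6) - (-73/108 + pi**2/6 + 2*pi/3) = -4*pi/3.
Hence b_6 = (1/pi)·(-4*pi/3) = -4/3.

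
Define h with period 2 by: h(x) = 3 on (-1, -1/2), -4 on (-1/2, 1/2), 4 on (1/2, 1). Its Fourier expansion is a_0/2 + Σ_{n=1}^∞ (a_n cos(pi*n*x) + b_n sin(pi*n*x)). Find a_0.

a_0 = ∫_{-1}^{1} h(x) dx = -1/2.

-1/2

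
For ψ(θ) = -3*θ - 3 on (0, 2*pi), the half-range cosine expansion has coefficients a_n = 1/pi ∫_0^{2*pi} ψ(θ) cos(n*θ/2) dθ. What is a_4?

0

a_4 = 1/pi ∫_0^{2*pi} (-3*θ - 3) cos(2*θ) dθ.
Integrating by parts (boundary term plus one more integral), an antiderivative of (-3*θ - 3) cos(2*θ) is -3*θ*sin(2*θ)/2 - 3*sin(2*θ)/2 - 3*cos(2*θ)/4; evaluating from 0 to 2*pi: ∫_{0}^{2*pi} (-3*θ - 3) cos(2*θ) dθ = (-3/4) - (-3/4) = 0.
Hence a_4 = (1/pi)·(0) = 0.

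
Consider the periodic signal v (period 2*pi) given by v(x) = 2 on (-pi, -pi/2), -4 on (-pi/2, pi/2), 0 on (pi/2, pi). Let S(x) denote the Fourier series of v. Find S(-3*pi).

1

x = -3*pi differs from x = -pi by -1 full period(s), and the series is 2*pi-periodic.
At x = -pi the one-sided limits are v(-pi^-) = 0 and v(-pi^+) = 2.
By Dirichlet's theorem the series converges to their average, [(0) + (2)]/2 = 1.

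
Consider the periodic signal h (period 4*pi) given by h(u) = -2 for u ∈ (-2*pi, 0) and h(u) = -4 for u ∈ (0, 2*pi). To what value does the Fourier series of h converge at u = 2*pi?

-3

u = 2*pi differs from u = -2*pi by 1 full period(s), and the series is 4*pi-periodic.
At u = -2*pi the one-sided limits are h(-2*pi^-) = -4 and h(-2*pi^+) = -2.
By Dirichlet's theorem the series converges to their average, [(-4) + (-2)]/2 = -3.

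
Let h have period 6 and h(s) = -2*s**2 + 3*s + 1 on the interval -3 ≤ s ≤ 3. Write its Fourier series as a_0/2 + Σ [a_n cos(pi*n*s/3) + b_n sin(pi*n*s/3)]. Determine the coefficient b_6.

b_6 = 1/3 ∫_{-3}^{3} h(s) sin(2*pi*s) ds.
Integrating by parts twice (tabular method), an antiderivative of (-2*s**2 + 3*s + 1) sin(2*pi*s) is s**2*cos(2*pi*s)/pi - s*sin(2*pi*s)/pi**2 - 3*s*cos(2*pi*s)/(2*pi) + 3*sin(2*pi*s)/(4*pi**2) - cos(2*pi*s)/(2*pi) - cos(2*pi*s)/(2*pi**3); evaluating from -3 to 3: ∫_{-3}^{3} (-2*s**2 + 3*s + 1) sin(2*pi*s) ds = (-1/(2*pi**3) + 4/pi) - (-1/(2*pi**3) + 13/pi) = -9/pi.
Hence b_6 = (1/3)·(-9/pi) = -3/pi.

-3/pi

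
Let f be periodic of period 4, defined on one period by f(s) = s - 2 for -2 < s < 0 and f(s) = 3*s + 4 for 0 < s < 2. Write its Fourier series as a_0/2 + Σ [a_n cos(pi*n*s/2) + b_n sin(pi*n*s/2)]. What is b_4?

b_4 = 1/2 ∫_{-2}^{2} f(s) sin(2*pi*s) ds.
Split the integral at the breakpoints.
Integrating by parts (boundary term plus one more integral), an antiderivative of (s - 2) sin(2*pi*s) is -s*cos(2*pi*s)/(2*pi) + sin(2*pi*s)/(4*pi**2) + cos(2*pi*s)/pi; evaluating from -2 to 0: ∫_{-2}^{0} (s - 2) sin(2*pi*s) ds = (1/pi) - (2/pi) = -1/pi.
Integrating by parts (boundary term plus one more integral), an antiderivative of (3*s + 4) sin(2*pi*s) is -3*s*cos(2*pi*s)/(2*pi) + 3*sin(2*pi*s)/(4*pi**2) - 2*cos(2*pi*s)/pi; evaluating from 0 to 2: ∫_{0}^{2} (3*s + 4) sin(2*pi*s) ds = (-5/pi) - (-2/pi) = -3/pi.
Summing the pieces and multiplying by (1/2) gives b_4 = -2/pi.

-2/pi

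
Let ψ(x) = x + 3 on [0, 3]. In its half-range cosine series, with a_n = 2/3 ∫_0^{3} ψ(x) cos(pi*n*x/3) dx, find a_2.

0

a_2 = 2/3 ∫_0^{3} (x + 3) cos(2*pi*x/3) dx.
Integrating by parts (boundary term plus one more integral), an antiderivative of (x + 3) cos(2*pi*x/3) is 3*x*sin(2*pi*x/3)/(2*pi) + 9*sin(2*pi*x/3)/(2*pi) + 9*cos(2*pi*x/3)/(4*pi**2); evaluating from 0 to 3: ∫_{0}^{3} (x + 3) cos(2*pi*x/3) dx = (9/(4*pi**2)) - (9/(4*pi**2)) = 0.
Hence a_2 = (2/3)·(0) = 0.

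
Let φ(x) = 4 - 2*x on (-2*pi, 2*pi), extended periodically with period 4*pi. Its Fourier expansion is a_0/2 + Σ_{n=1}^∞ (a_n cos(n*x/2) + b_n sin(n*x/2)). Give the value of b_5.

b_5 = (1/(2*pi)) ∫_{-2*pi}^{2*pi} φ(x) sin(5*x/2) dx.
Integrating by parts (boundary term plus one more integral), an antiderivative of (4 - 2*x) sin(5*x/2) is 4*x*cos(5*x/2)/5 - 8*sin(5*x/2)/25 - 8*cos(5*x/2)/5; evaluating from -2*pi to 2*pi: ∫_{-2*pi}^{2*pi} (4 - 2*x) sin(5*x/2) dx = (8/5 - 8*pi/5) - (8/5 + 8*pi/5) = -16*pi/5.
Hence b_5 = (1/(2*pi))·(-16*pi/5) = -8/5.

-8/5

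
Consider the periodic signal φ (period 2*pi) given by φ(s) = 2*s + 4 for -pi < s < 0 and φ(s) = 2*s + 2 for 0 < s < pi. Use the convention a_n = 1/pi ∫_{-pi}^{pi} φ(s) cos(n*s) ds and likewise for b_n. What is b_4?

b_4 = 1/pi ∫_{-pi}^{pi} φ(s) sin(4*s) ds.
Split the integral at the breakpoints.
Integrating by parts (boundary term plus one more integral), an antiderivative of (2*s + 4) sin(4*s) is -s*cos(4*s)/2 + sin(4*s)/8 - cos(4*s); evaluating from -pi to 0: ∫_{-pi}^{0} (2*s + 4) sin(4*s) ds = (-1) - (-1 + pi/2) = -pi/2.
Integrating by parts (boundary term plus one more integral), an antiderivative of (2*s + 2) sin(4*s) is -s*cos(4*s)/2 + sin(4*s)/8 - cos(4*s)/2; evaluating from 0 to pi: ∫_{0}^{pi} (2*s + 2) sin(4*s) ds = (-pi/2 - 1/2) - (-1/2) = -pi/2.
Summing the pieces and multiplying by (1/pi) gives b_4 = -1.

-1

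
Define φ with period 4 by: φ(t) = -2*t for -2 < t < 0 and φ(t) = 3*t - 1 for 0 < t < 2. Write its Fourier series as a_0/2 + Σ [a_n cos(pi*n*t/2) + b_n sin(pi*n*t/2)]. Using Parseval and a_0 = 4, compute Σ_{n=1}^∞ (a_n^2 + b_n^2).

Parseval: a_0^2/2 + Σ_{n≥1} (a_n^2+b_n^2) = 1/2 ∫_{-2}^{2} φ(t)^2 dt = 37/3.
Subtract a_0^2/2 = 8: Σ (a_n^2+b_n^2) = 13/3.

13/3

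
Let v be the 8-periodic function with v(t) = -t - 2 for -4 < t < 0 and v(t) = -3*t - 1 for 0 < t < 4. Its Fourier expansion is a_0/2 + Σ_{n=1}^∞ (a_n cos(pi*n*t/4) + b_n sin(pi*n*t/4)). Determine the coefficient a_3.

16/(9*pi**2)

a_3 = 1/4 ∫_{-4}^{4} v(t) cos(3*pi*t/4) dt.
Split the integral at the breakpoints.
Integrating by parts (boundary term plus one more integral), an antiderivative of (-t - 2) cos(3*pi*t/4) is -4*t*sin(3*pi*t/4)/(3*pi) - 8*sin(3*pi*t/4)/(3*pi) - 16*cos(3*pi*t/4)/(9*pi**2); evaluating from -4 to 0: ∫_{-4}^{0} (-t - 2) cos(3*pi*t/4) dt = (-16/(9*pi**2)) - (16/(9*pi**2)) = -32/(9*pi**2).
Integrating by parts (boundary term plus one more integral), an antiderivative of (-3*t - 1) cos(3*pi*t/4) is -4*t*sin(3*pi*t/4)/pi - 4*sin(3*pi*t/4)/(3*pi) - 16*cos(3*pi*t/4)/(3*pi**2); evaluating from 0 to 4: ∫_{0}^{4} (-3*t - 1) cos(3*pi*t/4) dt = (16/(3*pi**2)) - (-16/(3*pi**2)) = 32/(3*pi**2).
Summing the pieces and multiplying by (1/4) gives a_3 = 16/(9*pi**2).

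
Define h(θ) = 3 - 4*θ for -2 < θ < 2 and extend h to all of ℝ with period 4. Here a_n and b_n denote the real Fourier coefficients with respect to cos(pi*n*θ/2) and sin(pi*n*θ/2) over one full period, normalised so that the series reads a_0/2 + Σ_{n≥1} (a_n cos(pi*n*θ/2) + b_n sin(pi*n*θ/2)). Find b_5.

b_5 = 1/2 ∫_{-2}^{2} h(θ) sin(5*pi*θ/2) dθ.
Integrating by parts (boundary term plus one more integral), an antiderivative of (3 - 4*θ) sin(5*pi*θ/2) is 8*θ*cos(5*pi*θ/2)/(5*pi) - 16*sin(5*pi*θ/2)/(25*pi**2) - 6*cos(5*pi*θ/2)/(5*pi); evaluating from -2 to 2: ∫_{-2}^{2} (3 - 4*θ) sin(5*pi*θ/2) dθ = (-2/pi) - (22/(5*pi)) = -32/(5*pi).
Hence b_5 = (1/2)·(-32/(5*pi)) = -16/(5*pi).

-16/(5*pi)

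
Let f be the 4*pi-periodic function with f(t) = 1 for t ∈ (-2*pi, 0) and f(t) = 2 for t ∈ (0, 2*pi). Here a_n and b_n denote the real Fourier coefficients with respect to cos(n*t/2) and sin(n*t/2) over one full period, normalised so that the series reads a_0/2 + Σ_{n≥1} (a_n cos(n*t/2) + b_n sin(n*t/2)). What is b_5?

2/(5*pi)

b_5 = (1/(2*pi)) ∫_{-2*pi}^{2*pi} f(t) sin(5*t/2) dt.
Split the integral at the breakpoints.
Directly, an antiderivative of (1) sin(5*t/2) is -2*cos(5*t/2)/5; evaluating from -2*pi to 0: ∫_{-2*pi}^{0} (1) sin(5*t/2) dt = (-2/5) - (2/5) = -4/5.
Directly, an antiderivative of (2) sin(5*t/2) is -4*cos(5*t/2)/5; evaluating from 0 to 2*pi: ∫_{0}^{2*pi} (2) sin(5*t/2) dt = (4/5) - (-4/5) = 8/5.
Summing the pieces and multiplying by (1/(2*pi)) gives b_5 = 2/(5*pi).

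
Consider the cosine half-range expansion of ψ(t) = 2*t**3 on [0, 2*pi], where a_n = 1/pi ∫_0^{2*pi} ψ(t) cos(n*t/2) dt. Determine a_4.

6*pi

a_4 = 1/pi ∫_0^{2*pi} (2*t**3) cos(2*t) dt.
Integrating by parts three times (tabular method), an antiderivative of (2*t**3) cos(2*t) is t**3*sin(2*t) + 3*t**2*cos(2*t)/2 - 3*t*sin(2*t)/2 - 3*cos(2*t)/4; evaluating from 0 to 2*pi: ∫_{0}^{2*pi} (2*t**3) cos(2*t) dt = (-3/4 + 6*pi**2) - (-3/4) = 6*pi**2.
Hence a_4 = (1/pi)·(6*pi**2) = 6*pi.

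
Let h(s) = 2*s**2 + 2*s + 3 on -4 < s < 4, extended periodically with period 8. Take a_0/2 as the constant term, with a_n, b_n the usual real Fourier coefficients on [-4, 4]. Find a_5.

-128/(25*pi**2)

a_5 = 1/4 ∫_{-4}^{4} h(s) cos(5*pi*s/4) ds.
Integrating by parts twice (tabular method), an antiderivative of (2*s**2 + 2*s + 3) cos(5*pi*s/4) is 8*s**2*sin(5*pi*s/4)/(5*pi) + 8*s*sin(5*pi*s/4)/(5*pi) + 64*s*cos(5*pi*s/4)/(25*pi**2) - 256*sin(5*pi*s/4)/(125*pi**3) + 12*sin(5*pi*s/4)/(5*pi) + 32*cos(5*pi*s/4)/(25*pi**2); evaluating from -4 to 4: ∫_{-4}^{4} (2*s**2 + 2*s + 3) cos(5*pi*s/4) ds = (-288/(25*pi**2)) - (224/(25*pi**2)) = -512/(25*pi**2).
Hence a_5 = (1/4)·(-512/(25*pi**2)) = -128/(25*pi**2).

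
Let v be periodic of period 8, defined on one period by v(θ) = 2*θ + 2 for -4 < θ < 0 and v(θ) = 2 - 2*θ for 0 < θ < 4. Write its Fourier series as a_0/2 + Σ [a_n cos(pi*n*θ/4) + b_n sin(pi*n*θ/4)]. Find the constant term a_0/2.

a_0 = 1/4 ∫_{-4}^{4} v(θ) dθ = 1/4 · (-16) = -4.
So the constant term a_0/2 = -2.

-2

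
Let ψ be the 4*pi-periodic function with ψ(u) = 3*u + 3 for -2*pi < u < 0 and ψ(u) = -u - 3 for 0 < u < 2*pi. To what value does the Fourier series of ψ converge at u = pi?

ψ is continuous at u = pi with value -pi - 3, so the series converges to -pi - 3 there.

-pi - 3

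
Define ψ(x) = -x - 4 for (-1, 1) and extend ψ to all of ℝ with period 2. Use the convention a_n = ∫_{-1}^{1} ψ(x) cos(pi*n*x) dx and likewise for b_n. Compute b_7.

-2/(7*pi)

b_7 = ∫_{-1}^{1} ψ(x) sin(7*pi*x) dx.
Integrating by parts (boundary term plus one more integral), an antiderivative of (-x - 4) sin(7*pi*x) is x*cos(7*pi*x)/(7*pi) - sin(7*pi*x)/(49*pi**2) + 4*cos(7*pi*x)/(7*pi); evaluating from -1 to 1: ∫_{-1}^{1} (-x - 4) sin(7*pi*x) dx = (-5/(7*pi)) - (-3/(7*pi)) = -2/(7*pi).
Hence b_7 = -2/(7*pi).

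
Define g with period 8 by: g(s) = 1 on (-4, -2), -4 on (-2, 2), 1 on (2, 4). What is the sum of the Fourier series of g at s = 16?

s = 16 differs from s = 0 by 2 full period(s), and the series is 8-periodic.
g is continuous at s = 0 with value -4, so the series converges to -4 there.

-4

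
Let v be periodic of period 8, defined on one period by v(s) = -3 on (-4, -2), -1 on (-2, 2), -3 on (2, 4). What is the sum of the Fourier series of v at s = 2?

At s = 2 the one-sided limits are v(2^-) = -1 and v(2^+) = -3.
By Dirichlet's theorem the series converges to their average, [(-1) + (-3)]/2 = -2.

-2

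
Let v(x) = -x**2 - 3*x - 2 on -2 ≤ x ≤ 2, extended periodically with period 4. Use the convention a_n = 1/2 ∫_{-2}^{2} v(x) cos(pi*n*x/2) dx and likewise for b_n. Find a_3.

16/(9*pi**2)

a_3 = 1/2 ∫_{-2}^{2} v(x) cos(3*pi*x/2) dx.
Integrating by parts twice (tabular method), an antiderivative of (-x**2 - 3*x - 2) cos(3*pi*x/2) is -2*x**2*sin(3*pi*x/2)/(3*pi) - 2*x*sin(3*pi*x/2)/pi - 8*x*cos(3*pi*x/2)/(9*pi**2) - 4*sin(3*pi*x/2)/(3*pi) + 16*sin(3*pi*x/2)/(27*pi**3) - 4*cos(3*pi*x/2)/(3*pi**2); evaluating from -2 to 2: ∫_{-2}^{2} (-x**2 - 3*x - 2) cos(3*pi*x/2) dx = (28/(9*pi**2)) - (-4/(9*pi**2)) = 32/(9*pi**2).
Hence a_3 = (1/2)·(32/(9*pi**2)) = 16/(9*pi**2).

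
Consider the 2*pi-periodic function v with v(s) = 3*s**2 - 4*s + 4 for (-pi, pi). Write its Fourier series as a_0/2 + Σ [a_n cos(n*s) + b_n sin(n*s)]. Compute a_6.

a_6 = 1/pi ∫_{-pi}^{pi} v(s) cos(6*s) ds.
Integrating by parts twice (tabular method), an antiderivative of (3*s**2 - 4*s + 4) cos(6*s) is s**2*sin(6*s)/2 - 2*s*sin(6*s)/3 + s*cos(6*s)/6 + 23*sin(6*s)/36 - cos(6*s)/9; evaluating from -pi to pi: ∫_{-pi}^{pi} (3*s**2 - 4*s + 4) cos(6*s) ds = (-1/9 + pi/6) - (-pi/6 - 1/9) = pi/3.
Hence a_6 = (1/pi)·(pi/3) = 1/3.

1/3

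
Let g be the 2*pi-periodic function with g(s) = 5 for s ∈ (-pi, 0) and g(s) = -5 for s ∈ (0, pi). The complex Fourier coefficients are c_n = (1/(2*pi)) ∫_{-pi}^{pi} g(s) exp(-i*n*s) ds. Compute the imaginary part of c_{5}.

Since g is real-valued, Im(c_{5}) = -(1/(2*pi)) ∫_{-pi}^{pi} g(s) sin(5*s) ds = -b_{5}/2.
g is odd and sin(5*s) is odd, so the integrand is even: ∫_{-pi}^{pi} g(s) sin(5*s) ds = 2∫_0^{pi} g(s) sin(5*s) ds.
Directly, an antiderivative of (-5) sin(5*s) is cos(5*s); evaluating from 0 to pi: ∫_{0}^{pi} (-5) sin(5*s) ds = (-1) - (1) = -2.
So ∫_{-pi}^{pi} g(s) sin(5*s) ds = -4.
Hence Im(c_{5}) = (-1/(2*pi))·(-4) = 2/pi.

2/pi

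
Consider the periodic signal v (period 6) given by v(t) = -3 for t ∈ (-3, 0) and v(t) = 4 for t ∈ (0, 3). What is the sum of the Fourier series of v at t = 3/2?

4

v is continuous at t = 3/2 with value 4, so the series converges to 4 there.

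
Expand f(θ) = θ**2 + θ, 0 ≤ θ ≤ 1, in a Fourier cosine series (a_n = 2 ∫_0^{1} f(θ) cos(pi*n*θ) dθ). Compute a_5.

a_5 = 2 ∫_0^{1} (θ**2 + θ) cos(5*pi*θ) dθ.
Integrating by parts twice (tabular method), an antiderivative of (θ**2 + θ) cos(5*pi*θ) is θ**2*sin(5*pi*θ)/(5*pi) + θ*sin(5*pi*θ)/(5*pi) + 2*θ*cos(5*pi*θ)/(25*pi**2) - 2*sin(5*pi*θ)/(125*pi**3) + cos(5*pi*θ)/(25*pi**2); evaluating from 0 to 1: ∫_{0}^{1} (θ**2 + θ) cos(5*pi*θ) dθ = (-3/(25*pi**2)) - (1/(25*pi**2)) = -4/(25*pi**2).
Hence a_5 = 2·(-4/(25*pi**2)) = -8/(25*pi**2).

-8/(25*pi**2)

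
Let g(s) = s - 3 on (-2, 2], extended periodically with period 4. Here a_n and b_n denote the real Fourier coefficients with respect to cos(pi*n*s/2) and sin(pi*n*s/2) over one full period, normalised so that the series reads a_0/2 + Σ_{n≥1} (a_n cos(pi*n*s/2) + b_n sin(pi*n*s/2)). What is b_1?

b_1 = 1/2 ∫_{-2}^{2} g(s) sin(pi*s/2) ds.
Integrating by parts (boundary term plus one more integral), an antiderivative of (s - 3) sin(pi*s/2) is -2*s*cos(pi*s/2)/pi + 4*sin(pi*s/2)/pi**2 + 6*cos(pi*s/2)/pi; evaluating from -2 to 2: ∫_{-2}^{2} (s - 3) sin(pi*s/2) ds = (-2/pi) - (-10/pi) = 8/pi.
Hence b_1 = (1/2)·(8/pi) = 4/pi.

4/pi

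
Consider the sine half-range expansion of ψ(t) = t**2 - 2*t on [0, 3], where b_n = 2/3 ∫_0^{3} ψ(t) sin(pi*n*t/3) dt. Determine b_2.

-3/pi

b_2 = 2/3 ∫_0^{3} (t**2 - 2*t) sin(2*pi*t/3) dt.
Integrating by parts twice (tabular method), an antiderivative of (t**2 - 2*t) sin(2*pi*t/3) is -3*t**2*cos(2*pi*t/3)/(2*pi) + 9*t*sin(2*pi*t/3)/(2*pi**2) + 3*t*cos(2*pi*t/3)/pi - 9*sin(2*pi*t/3)/(2*pi**2) + 27*cos(2*pi*t/3)/(4*pi**3); evaluating from 0 to 3: ∫_{0}^{3} (t**2 - 2*t) sin(2*pi*t/3) dt = (9*(3 - 2*pi**2)/(4*pi**3)) - (27/(4*pi**3)) = -9/(2*pi).
Hence b_2 = (2/3)·(-9/(2*pi)) = -3/pi.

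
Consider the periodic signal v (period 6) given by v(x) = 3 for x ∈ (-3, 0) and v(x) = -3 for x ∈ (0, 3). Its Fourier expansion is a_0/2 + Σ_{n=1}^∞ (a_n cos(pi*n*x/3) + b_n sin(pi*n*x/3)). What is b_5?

-12/(5*pi)

b_5 = 1/3 ∫_{-3}^{3} v(x) sin(5*pi*x/3) dx.
v is odd and sin(5*pi*x/3) is odd, so the integrand is even and b_5 = 2/3 ∫_0^{3} v(x) sin(5*pi*x/3) dx.
Directly, an antiderivative of (-3) sin(5*pi*x/3) is 9*cos(5*pi*x/3)/(5*pi); evaluating from 0 to 3: ∫_{0}^{3} (-3) sin(5*pi*x/3) dx = (-9/(5*pi)) - (9/(5*pi)) = -18/(5*pi).
Hence b_5 = (2/3)·(-18/(5*pi)) = -12/(5*pi).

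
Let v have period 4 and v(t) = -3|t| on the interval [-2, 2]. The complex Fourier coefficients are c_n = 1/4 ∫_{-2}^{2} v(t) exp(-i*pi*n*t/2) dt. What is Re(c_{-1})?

12/pi**2

Since v is real-valued, Re(c_{-1}) = 1/4 ∫_{-2}^{2} v(t) cos(-pi*t/2) dt = a_{1}/2.
v is even and cos(-pi*t/2) is even, so the integrand is even: ∫_{-2}^{2} v(t) cos(-pi*t/2) dt = 2∫_0^{2} v(t) cos(-pi*t/2) dt.
Integrating by parts (boundary term plus one more integral), an antiderivative of (-3*t) cos(-pi*t/2) is -6*t*sin(pi*t/2)/pi - 12*cos(pi*t/2)/pi**2; evaluating from 0 to 2: ∫_{0}^{2} (-3*t) cos(-pi*t/2) dt = (12/pi**2) - (-12/pi**2) = 24/pi**2.
So ∫_{-2}^{2} v(t) cos(-pi*t/2) dt = 48/pi**2.
Hence Re(c_{-1}) = (1/4)·(48/pi**2) = 12/pi**2.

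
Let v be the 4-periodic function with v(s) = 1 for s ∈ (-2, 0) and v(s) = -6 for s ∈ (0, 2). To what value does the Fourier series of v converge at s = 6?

-5/2

s = 6 differs from s = -2 by 2 full period(s), and the series is 4-periodic.
At s = -2 the one-sided limits are v(-2^-) = -6 and v(-2^+) = 1.
By Dirichlet's theorem the series converges to their average, [(-6) + (1)]/2 = -5/2.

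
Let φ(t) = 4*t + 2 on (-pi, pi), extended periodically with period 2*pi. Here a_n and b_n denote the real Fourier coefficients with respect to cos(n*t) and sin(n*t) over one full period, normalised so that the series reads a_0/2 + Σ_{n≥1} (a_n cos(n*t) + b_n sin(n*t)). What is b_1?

b_1 = 1/pi ∫_{-pi}^{pi} φ(t) sin(t) dt.
Integrating by parts (boundary term plus one more integral), an antiderivative of (4*t + 2) sin(t) is -4*t*cos(t) + 4*sin(t) - 2*cos(t); evaluating from -pi to pi: ∫_{-pi}^{pi} (4*t + 2) sin(t) dt = (2 + 4*pi) - (2 - 4*pi) = 8*pi.
Hence b_1 = (1/pi)·(8*pi) = 8.

8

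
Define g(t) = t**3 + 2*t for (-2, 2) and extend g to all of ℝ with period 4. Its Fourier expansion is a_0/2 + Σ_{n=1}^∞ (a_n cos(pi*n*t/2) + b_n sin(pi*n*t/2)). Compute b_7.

24*(-4 + 49*pi**2)/(343*pi**3)

b_7 = 1/2 ∫_{-2}^{2} g(t) sin(7*pi*t/2) dt.
g is odd and sin(7*pi*t/2) is odd, so the integrand is even and b_7 = ∫_0^{2} g(t) sin(7*pi*t/2) dt.
Integrating by parts three times (tabular method), an antiderivative of (t**3 + 2*t) sin(7*pi*t/2) is -2*t**3*cos(7*pi*t/2)/(7*pi) + 12*t**2*sin(7*pi*t/2)/(49*pi**2) - 4*t*cos(7*pi*t/2)/(7*pi) + 48*t*cos(7*pi*t/2)/(343*pi**3) - 96*sin(7*pi*t/2)/(2401*pi**4) + 8*sin(7*pi*t/2)/(49*pi**2); evaluating from 0 to 2: ∫_{0}^{2} (t**3 + 2*t) sin(7*pi*t/2) dt = (24*(-4 + 49*pi**2)/(343*pi**3)) - (0) = 24*(-4 + 49*pi**2)/(343*pi**3).
Hence b_7 = 24*(-4 + 49*pi**2)/(343*pi**3).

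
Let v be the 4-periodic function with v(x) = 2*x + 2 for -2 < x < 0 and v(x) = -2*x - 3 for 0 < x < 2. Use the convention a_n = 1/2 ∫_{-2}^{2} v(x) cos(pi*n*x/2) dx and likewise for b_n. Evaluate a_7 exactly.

a_7 = 1/2 ∫_{-2}^{2} v(x) cos(7*pi*x/2) dx.
Split the integral at the breakpoints.
Integrating by parts (boundary term plus one more integral), an antiderivative of (2*x + 2) cos(7*pi*x/2) is 4*x*sin(7*pi*x/2)/(7*pi) + 4*sin(7*pi*x/2)/(7*pi) + 8*cos(7*pi*x/2)/(49*pi**2); evaluating from -2 to 0: ∫_{-2}^{0} (2*x + 2) cos(7*pi*x/2) dx = (8/(49*pi**2)) - (-8/(49*pi**2)) = 16/(49*pi**2).
Integrating by parts (boundary term plus one more integral), an antiderivative of (-2*x - 3) cos(7*pi*x/2) is -4*x*sin(7*pi*x/2)/(7*pi) - 6*sin(7*pi*x/2)/(7*pi) - 8*cos(7*pi*x/2)/(49*pi**2); evaluating from 0 to 2: ∫_{0}^{2} (-2*x - 3) cos(7*pi*x/2) dx = (8/(49*pi**2)) - (-8/(49*pi**2)) = 16/(49*pi**2).
Summing the pieces and multiplying by (1/2) gives a_7 = 16/(49*pi**2).

16/(49*pi**2)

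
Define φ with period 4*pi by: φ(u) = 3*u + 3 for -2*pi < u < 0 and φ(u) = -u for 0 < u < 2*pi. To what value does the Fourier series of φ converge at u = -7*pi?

-pi

u = -7*pi differs from u = pi by -2 full period(s), and the series is 4*pi-periodic.
φ is continuous at u = pi with value -pi, so the series converges to -pi there.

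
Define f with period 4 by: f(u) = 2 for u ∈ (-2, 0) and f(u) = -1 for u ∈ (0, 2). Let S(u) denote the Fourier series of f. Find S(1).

-1

f is continuous at u = 1 with value -1, so the series converges to -1 there.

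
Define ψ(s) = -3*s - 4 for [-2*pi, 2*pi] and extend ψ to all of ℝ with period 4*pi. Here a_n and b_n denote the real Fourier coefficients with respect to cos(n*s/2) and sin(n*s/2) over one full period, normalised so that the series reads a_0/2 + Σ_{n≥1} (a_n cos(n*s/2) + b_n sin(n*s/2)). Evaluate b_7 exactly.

b_7 = (1/(2*pi)) ∫_{-2*pi}^{2*pi} ψ(s) sin(7*s/2) ds.
Integrating by parts (boundary term plus one more integral), an antiderivative of (-3*s - 4) sin(7*s/2) is 6*s*cos(7*s/2)/7 - 12*sin(7*s/2)/49 + 8*cos(7*s/2)/7; evaluating from -2*pi to 2*pi: ∫_{-2*pi}^{2*pi} (-3*s - 4) sin(7*s/2) ds = (-12*pi/7 - 8/7) - (-8/7 + 12*pi/7) = -24*pi/7.
Hence b_7 = (1/(2*pi))·(-24*pi/7) = -12/7.

-12/7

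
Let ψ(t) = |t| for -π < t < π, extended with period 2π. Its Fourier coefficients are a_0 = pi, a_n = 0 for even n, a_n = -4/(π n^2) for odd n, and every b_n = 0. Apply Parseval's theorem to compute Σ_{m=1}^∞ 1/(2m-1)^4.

pi**4/96

Parseval: a_0^2/2 + Σ a_n^2 = (1/π) ∫_{-π}^{π} ψ(t)^2 dt = 2*pi**2/3.
Subtract a_0^2/2 = pi**2/2: Σ a_n^2 = pi**2/6.
Only odd n contribute, with a_n^2 = 16/(π^2 n^4), so Σ_{m≥1} 1/(2m-1)^4 = π^2·(pi**2/6)/16 = pi**4/96.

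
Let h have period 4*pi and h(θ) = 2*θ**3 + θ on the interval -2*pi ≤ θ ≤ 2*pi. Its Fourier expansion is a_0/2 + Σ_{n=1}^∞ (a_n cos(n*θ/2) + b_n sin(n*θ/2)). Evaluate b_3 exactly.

b_3 = (1/(2*pi)) ∫_{-2*pi}^{2*pi} h(θ) sin(3*θ/2) dθ.
h is odd and sin(3*θ/2) is odd, so the integrand is even and b_3 = 1/pi ∫_0^{2*pi} h(θ) sin(3*θ/2) dθ.
Integrating by parts three times (tabular method), an antiderivative of (2*θ**3 + θ) sin(3*θ/2) is -4*θ**3*cos(3*θ/2)/3 + 8*θ**2*sin(3*θ/2)/3 + 26*θ*cos(3*θ/2)/9 - 52*sin(3*θ/2)/27; evaluating from 0 to 2*pi: ∫_{0}^{2*pi} (2*θ**3 + θ) sin(3*θ/2) dθ = (4*pi*(-13 + 24*pi**2)/9) - (0) = 4*pi*(-13 + 24*pi**2)/9.
Hence b_3 = (1/pi)·(4*pi*(-13 + 24*pi**2)/9) = -52/9 + 32*pi**2/3.

-52/9 + 32*pi**2/3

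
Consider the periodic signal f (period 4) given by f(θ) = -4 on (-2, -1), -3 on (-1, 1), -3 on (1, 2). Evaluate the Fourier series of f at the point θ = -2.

At θ = -2 the one-sided limits are f(-2^-) = -3 and f(-2^+) = -4.
By Dirichlet's theorem the series converges to their average, [(-3) + (-4)]/2 = -7/2.

-7/2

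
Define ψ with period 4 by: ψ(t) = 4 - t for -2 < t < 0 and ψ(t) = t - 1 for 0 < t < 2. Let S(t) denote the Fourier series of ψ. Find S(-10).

7/2

t = -10 differs from t = -2 by -2 full period(s), and the series is 4-periodic.
At t = -2 the one-sided limits are ψ(-2^-) = 1 and ψ(-2^+) = 6.
By Dirichlet's theorem the series converges to their average, [(1) + (6)]/2 = 7/2.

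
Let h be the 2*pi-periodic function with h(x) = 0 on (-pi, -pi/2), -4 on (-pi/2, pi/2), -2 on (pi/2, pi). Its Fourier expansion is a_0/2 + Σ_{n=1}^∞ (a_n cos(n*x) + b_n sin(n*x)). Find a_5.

-6/(5*pi)

a_5 = 1/pi ∫_{-pi}^{pi} h(x) cos(5*x) dx.
Split the integral at the breakpoints.
∫_{-pi}^{-pi/2} (0) cos(5*x) dx = 0.
Directly, an antiderivative of (-4) cos(5*x) is -4*sin(5*x)/5; evaluating from -pi/2 to pi/2: ∫_{-pi/2}^{pi/2} (-4) cos(5*x) dx = (-4/5) - (4/5) = -8/5.
Directly, an antiderivative of (-2) cos(5*x) is -2*sin(5*x)/5; evaluating from pi/2 to pi: ∫_{pi/2}^{pi} (-2) cos(5*x) dx = (0) - (-2/5) = 2/5.
Summing the pieces and multiplying by (1/pi) gives a_5 = -6/(5*pi).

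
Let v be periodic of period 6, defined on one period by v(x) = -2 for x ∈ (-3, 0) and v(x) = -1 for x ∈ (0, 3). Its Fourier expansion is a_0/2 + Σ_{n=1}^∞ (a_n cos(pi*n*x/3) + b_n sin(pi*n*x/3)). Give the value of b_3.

b_3 = 1/3 ∫_{-3}^{3} v(x) sin(pi*x) dx.
Split the integral at the breakpoints.
Directly, an antiderivative of (-2) sin(pi*x) is 2*cos(pi*x)/pi; evaluating from -3 to 0: ∫_{-3}^{0} (-2) sin(pi*x) dx = (2/pi) - (-2/pi) = 4/pi.
Directly, an antiderivative of (-1) sin(pi*x) is cos(pi*x)/pi; evaluating from 0 to 3: ∫_{0}^{3} (-1) sin(pi*x) dx = (-1/pi) - (1/pi) = -2/pi.
Summing the pieces and multiplying by (1/3) gives b_3 = 2/(3*pi).

2/(3*pi)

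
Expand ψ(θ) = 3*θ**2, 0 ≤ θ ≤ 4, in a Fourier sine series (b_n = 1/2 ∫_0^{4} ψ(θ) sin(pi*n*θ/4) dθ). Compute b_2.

-48/pi

b_2 = 1/2 ∫_0^{4} (3*θ**2) sin(pi*θ/2) dθ.
Integrating by parts twice (tabular method), an antiderivative of (3*θ**2) sin(pi*θ/2) is -6*θ**2*cos(pi*θ/2)/pi + 24*θ*sin(pi*θ/2)/pi**2 + 48*cos(pi*θ/2)/pi**3; evaluating from 0 to 4: ∫_{0}^{4} (3*θ**2) sin(pi*θ/2) dθ = (-96/pi + 48/pi**3) - (48/pi**3) = -96/pi.
Hence b_2 = (1/2)·(-96/pi) = -48/pi.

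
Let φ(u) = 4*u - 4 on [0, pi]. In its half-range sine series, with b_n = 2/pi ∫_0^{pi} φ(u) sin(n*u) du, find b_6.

-4/3

b_6 = 2/pi ∫_0^{pi} (4*u - 4) sin(6*u) du.
Integrating by parts (boundary term plus one more integral), an antiderivative of (4*u - 4) sin(6*u) is -2*u*cos(6*u)/3 + sin(6*u)/9 + 2*cos(6*u)/3; evaluating from 0 to pi: ∫_{0}^{pi} (4*u - 4) sin(6*u) du = (2/3 - 2*pi/3) - (2/3) = -2*pi/3.
Hence b_6 = (2/pi)·(-2*pi/3) = -4/3.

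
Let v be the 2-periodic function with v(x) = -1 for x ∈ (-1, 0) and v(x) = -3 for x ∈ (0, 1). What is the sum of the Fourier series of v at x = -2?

-2

x = -2 differs from x = 0 by -1 full period(s), and the series is 2-periodic.
At x = 0 the one-sided limits are v(0^-) = -1 and v(0^+) = -3.
By Dirichlet's theorem the series converges to their average, [(-1) + (-3)]/2 = -2.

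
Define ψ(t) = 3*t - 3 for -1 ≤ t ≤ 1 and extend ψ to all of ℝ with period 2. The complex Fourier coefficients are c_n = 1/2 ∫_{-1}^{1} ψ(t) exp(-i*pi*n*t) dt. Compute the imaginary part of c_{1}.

-3/pi

Since ψ is real-valued, Im(c_{1}) = -1/2 ∫_{-1}^{1} ψ(t) sin(pi*t) dt = -b_{1}/2.
Integrating by parts (boundary term plus one more integral), an antiderivative of (3*t - 3) sin(pi*t) is -3*t*cos(pi*t)/pi + 3*sin(pi*t)/pi**2 + 3*cos(pi*t)/pi; evaluating from -1 to 1: ∫_{-1}^{1} (3*t - 3) sin(pi*t) dt = (0) - (-6/pi) = 6/pi.
Hence Im(c_{1}) = (-1/2)·(6/pi) = -3/pi.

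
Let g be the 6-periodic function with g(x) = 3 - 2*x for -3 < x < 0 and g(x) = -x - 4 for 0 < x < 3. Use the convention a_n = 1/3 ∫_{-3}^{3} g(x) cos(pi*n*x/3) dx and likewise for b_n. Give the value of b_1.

b_1 = 1/3 ∫_{-3}^{3} g(x) sin(pi*x/3) dx.
Split the integral at the breakpoints.
Integrating by parts (boundary term plus one more integral), an antiderivative of (3 - 2*x) sin(pi*x/3) is 6*x*cos(pi*x/3)/pi - 18*sin(pi*x/3)/pi**2 - 9*cos(pi*x/3)/pi; evaluating from -3 to 0: ∫_{-3}^{0} (3 - 2*x) sin(pi*x/3) dx = (-9/pi) - (27/pi) = -36/pi.
Integrating by parts (boundary term plus one more integral), an antiderivative of (-x - 4) sin(pi*x/3) is 3*x*cos(pi*x/3)/pi - 9*sin(pi*x/3)/pi**2 + 12*cos(pi*x/3)/pi; evaluating from 0 to 3: ∫_{0}^{3} (-x - 4) sin(pi*x/3) dx = (-21/pi) - (12/pi) = -33/pi.
Summing the pieces and multiplying by (1/3) gives b_1 = -23/pi.

-23/pi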